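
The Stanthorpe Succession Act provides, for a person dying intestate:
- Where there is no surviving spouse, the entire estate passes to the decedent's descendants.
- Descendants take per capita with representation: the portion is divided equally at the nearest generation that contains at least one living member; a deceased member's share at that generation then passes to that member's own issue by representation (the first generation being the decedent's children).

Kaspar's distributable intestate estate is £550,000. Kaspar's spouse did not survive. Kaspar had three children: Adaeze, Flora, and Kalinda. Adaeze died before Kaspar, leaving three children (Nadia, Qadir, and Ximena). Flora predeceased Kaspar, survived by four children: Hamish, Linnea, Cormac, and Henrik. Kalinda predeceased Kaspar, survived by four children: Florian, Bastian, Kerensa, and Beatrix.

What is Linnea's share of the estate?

Linnea receives £50,000.

The entire £550,000 passes to the descendants.
No child survives, so the initial division is made at the grandchildren's generation.
That amount (£550,000) is divided into 11 shares of £50,000: Nadia, Qadir, Ximena, Hamish, Linnea, Cormac, Henrik, Florian, Bastian, Kerensa, and Beatrix each take £50,000.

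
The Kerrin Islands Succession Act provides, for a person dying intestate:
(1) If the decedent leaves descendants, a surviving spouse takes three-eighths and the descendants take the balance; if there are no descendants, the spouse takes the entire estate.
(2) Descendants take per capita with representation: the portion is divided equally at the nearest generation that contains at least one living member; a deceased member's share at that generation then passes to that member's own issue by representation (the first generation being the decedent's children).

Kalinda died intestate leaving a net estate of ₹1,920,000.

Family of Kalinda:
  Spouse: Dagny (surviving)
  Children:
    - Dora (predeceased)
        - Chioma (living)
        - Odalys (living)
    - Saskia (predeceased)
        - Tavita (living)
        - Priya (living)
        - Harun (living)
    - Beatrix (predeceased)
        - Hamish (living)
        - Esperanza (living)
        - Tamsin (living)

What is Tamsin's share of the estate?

Dagny takes three-eighths of ₹1,920,000 = ₹720,000. The remaining ₹1,200,000 passes to the descendants.
No child survives, so the initial division is made at the grandchildren's generation.
The descendants' portion (₹1,200,000) is divided into 8 shares of ₹150,000: Chioma, Odalys, Tavita, Priya, Harun, Hamish, Esperanza, and Tamsin each take ₹150,000.

Tamsin receives ₹150,000.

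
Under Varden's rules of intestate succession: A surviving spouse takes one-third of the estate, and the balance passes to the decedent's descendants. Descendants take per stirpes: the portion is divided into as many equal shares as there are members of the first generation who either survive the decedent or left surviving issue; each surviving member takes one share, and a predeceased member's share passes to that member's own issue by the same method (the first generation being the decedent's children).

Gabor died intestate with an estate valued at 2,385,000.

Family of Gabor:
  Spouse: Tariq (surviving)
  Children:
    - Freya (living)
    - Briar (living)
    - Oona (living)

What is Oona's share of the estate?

Tariq takes one-third of 2,385,000 = 795,000. The remaining 1,590,000 passes to the descendants.
The descendants' portion (1,590,000) is divided into 3 shares of 530,000: Freya, Briar, and Oona each take 530,000.

Oona receives 530,000.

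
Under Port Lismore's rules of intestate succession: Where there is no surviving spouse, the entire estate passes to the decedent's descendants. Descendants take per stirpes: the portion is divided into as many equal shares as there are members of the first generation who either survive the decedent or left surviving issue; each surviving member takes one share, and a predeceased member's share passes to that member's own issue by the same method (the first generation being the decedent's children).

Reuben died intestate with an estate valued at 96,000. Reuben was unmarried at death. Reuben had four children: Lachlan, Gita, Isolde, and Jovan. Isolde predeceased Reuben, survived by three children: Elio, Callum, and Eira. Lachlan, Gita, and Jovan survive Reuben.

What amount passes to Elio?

The entire 96,000 passes to the descendants.
That amount (96,000) is divided into 4 shares of 24,000: Lachlan, Gita, and Jovan each take 24,000; Isolde's 24,000 share passes to Isolde's issue.
Isolde's share (24,000) is divided into 3 shares of 8,000: Elio, Callum, and Eira each take 8,000.

Elio receives 8,000.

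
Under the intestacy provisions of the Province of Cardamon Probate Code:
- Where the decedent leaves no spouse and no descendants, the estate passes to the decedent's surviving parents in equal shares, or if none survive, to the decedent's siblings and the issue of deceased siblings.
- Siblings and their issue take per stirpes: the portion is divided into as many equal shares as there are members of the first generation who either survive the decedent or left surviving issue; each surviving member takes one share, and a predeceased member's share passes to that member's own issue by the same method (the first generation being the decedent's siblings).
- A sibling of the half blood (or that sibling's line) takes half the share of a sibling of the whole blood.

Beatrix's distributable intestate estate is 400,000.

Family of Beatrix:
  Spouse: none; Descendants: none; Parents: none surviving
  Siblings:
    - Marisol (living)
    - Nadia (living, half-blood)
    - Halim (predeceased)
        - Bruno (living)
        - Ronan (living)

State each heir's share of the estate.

The entire 400,000 passes to the siblings and their issue.
Counting each half-blood sibling's line as half a unit, there are 5/2 units in 400,000, so one unit is 160,000. Whole-blood lines (Marisol and Halim) take 160,000 each; half-blood lines (Nadia) take 80,000 each.
Halim's share (160,000) is divided into 2 shares of 80,000: Bruno and Ronan each take 80,000.

Marisol: 160,000; Nadia: 80,000; Bruno: 80,000; Ronan: 80,000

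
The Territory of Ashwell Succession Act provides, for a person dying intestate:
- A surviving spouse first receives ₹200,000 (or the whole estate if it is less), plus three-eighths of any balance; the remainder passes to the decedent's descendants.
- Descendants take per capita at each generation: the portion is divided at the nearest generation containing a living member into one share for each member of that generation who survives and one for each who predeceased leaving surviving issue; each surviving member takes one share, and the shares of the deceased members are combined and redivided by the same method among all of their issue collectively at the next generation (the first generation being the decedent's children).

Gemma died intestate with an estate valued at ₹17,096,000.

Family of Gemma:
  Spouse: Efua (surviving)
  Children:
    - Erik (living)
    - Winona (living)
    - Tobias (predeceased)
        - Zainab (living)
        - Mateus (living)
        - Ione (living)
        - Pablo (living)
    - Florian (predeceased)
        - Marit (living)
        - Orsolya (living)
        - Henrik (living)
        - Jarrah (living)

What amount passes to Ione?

Ione receives ₹660,000.

Efua first takes ₹200,000, leaving a balance of ₹16,896,000. Efua then takes three-eighths of the balance (₹6,336,000), for a total of ₹6,536,000. The remaining ₹10,560,000 passes to the descendants.
The descendants' portion (₹10,560,000) is divided at the children's generation into 4 shares of ₹2,640,000. Erik and Winona each take ₹2,640,000. The 2 shares of the deceased (Tobias and Florian) are combined into a pool of ₹5,280,000.
That pool (₹5,280,000) is divided at the grandchildren's generation equally among Zainab, Mateus, Ione, Pablo, Marit, Orsolya, Henrik, and Jarrah: ₹660,000 each.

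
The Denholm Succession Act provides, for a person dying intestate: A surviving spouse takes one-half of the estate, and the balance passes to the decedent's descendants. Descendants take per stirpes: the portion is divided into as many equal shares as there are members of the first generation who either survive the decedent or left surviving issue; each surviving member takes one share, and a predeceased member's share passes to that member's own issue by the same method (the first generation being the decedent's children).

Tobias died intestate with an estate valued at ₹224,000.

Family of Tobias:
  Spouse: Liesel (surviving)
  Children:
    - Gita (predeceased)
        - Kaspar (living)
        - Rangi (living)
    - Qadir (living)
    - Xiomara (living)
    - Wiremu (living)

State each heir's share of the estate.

Liesel takes one-half of ₹224,000 = ₹112,000. The remaining ₹112,000 passes to the descendants.
The descendants' portion (₹112,000) is divided into 4 shares of ₹28,000: Qadir, Xiomara, and Wiremu each take ₹28,000; Gita's ₹28,000 share passes to Gita's issue.
Gita's share (₹28,000) is divided into 2 shares of ₹14,000: Kaspar and Rangi each take ₹14,000.

Liesel: ₹112,000; Kaspar: ₹14,000; Rangi: ₹14,000; Qadir: ₹28,000; Xiomara: ₹28,000; Wiremu: ₹28,000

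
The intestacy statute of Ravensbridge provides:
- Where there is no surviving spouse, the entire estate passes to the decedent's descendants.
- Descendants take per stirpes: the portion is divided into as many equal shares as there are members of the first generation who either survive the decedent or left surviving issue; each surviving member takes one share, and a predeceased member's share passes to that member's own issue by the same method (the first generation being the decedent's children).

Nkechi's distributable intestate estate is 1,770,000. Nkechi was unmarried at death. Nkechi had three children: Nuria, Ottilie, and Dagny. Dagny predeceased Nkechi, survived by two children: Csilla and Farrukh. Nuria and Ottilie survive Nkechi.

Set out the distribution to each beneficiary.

The entire 1,770,000 passes to the descendants.
That amount (1,770,000) is divided into 3 shares of 590,000: Nuria and Ottilie each take 590,000; Dagny's 590,000 share passes to Dagny's issue.
Dagny's share (590,000) is divided into 2 shares of 295,000: Csilla and Farrukh each take 295,000.

Nuria: 590,000; Ottilie: 590,000; Csilla: 295,000; Farrukh: 295,000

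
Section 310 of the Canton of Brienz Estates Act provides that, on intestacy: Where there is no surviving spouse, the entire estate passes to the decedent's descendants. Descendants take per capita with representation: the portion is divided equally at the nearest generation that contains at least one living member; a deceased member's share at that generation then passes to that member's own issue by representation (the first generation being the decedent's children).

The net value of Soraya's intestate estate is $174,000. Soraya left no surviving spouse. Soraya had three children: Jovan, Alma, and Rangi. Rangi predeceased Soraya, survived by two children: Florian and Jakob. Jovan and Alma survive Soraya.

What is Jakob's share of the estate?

Jakob receives $29,000.

The entire $174,000 passes to the descendants.
That amount ($174,000) is divided into 3 shares of $58,000: Jovan and Alma each take $58,000; Rangi's $58,000 share passes to Rangi's issue.
Rangi's share ($58,000) is divided into 2 shares of $29,000: Florian and Jakob each take $29,000.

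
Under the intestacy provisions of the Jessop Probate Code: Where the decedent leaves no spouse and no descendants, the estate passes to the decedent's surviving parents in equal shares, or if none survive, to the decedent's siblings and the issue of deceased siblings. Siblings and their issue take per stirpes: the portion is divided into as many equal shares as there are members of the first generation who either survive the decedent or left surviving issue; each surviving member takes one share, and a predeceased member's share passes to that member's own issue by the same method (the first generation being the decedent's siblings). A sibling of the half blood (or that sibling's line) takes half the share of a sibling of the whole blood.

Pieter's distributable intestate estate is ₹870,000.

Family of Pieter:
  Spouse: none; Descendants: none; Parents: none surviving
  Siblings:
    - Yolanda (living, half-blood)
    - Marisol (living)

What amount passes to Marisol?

The entire ₹870,000 passes to the siblings and their issue.
Counting each half-blood sibling's line as half a unit, there are 3/2 units in ₹870,000, so one unit is ₹580,000. Whole-blood lines (Marisol) take ₹580,000 each; half-blood lines (Yolanda) take ₹290,000 each.

Marisol receives ₹580,000.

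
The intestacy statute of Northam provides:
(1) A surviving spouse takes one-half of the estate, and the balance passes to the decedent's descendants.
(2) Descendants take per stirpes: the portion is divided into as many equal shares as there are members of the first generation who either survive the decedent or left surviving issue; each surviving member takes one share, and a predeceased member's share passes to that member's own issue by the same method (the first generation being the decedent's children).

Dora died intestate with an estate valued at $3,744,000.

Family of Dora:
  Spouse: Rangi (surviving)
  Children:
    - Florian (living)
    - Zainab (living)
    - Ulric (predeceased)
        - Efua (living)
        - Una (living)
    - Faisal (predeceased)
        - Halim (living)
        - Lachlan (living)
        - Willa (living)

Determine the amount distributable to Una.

Rangi takes one-half of $3,744,000 = $1,872,000. The remaining $1,872,000 passes to the descendants.
The descendants' portion ($1,872,000) is divided into 4 shares of $468,000: Florian and Zainab each take $468,000; Ulric's $468,000 share passes to Ulric's issue; Faisal's $468,000 share passes to Faisal's issue.
Ulric's share ($468,000) is divided into 2 shares of $234,000: Efua and Una each take $234,000.
Faisal's share ($468,000) is divided into 3 shares of $156,000: Halim, Lachlan, and Willa each take $156,000.

Una receives $234,000.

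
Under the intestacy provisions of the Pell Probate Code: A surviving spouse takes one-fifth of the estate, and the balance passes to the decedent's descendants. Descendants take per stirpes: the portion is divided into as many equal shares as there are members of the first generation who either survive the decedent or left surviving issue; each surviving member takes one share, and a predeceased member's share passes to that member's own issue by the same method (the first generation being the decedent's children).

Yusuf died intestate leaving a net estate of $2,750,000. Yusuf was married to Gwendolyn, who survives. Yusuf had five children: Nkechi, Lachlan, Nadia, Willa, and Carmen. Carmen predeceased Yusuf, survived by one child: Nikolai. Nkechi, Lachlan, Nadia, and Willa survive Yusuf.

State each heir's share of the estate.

Gwendolyn: $550,000; Nkechi: $440,000; Lachlan: $440,000; Nadia: $440,000; Willa: $440,000; Nikolai: $440,000

Gwendolyn takes one-fifth of $2,750,000 = $550,000. The remaining $2,200,000 passes to the descendants.
The descendants' portion ($2,200,000) is divided into 5 shares of $440,000: Nkechi, Lachlan, Nadia, and Willa each take $440,000; Carmen's $440,000 share passes to Carmen's issue.
Carmen's share ($440,000) passes entirely to Nikolai.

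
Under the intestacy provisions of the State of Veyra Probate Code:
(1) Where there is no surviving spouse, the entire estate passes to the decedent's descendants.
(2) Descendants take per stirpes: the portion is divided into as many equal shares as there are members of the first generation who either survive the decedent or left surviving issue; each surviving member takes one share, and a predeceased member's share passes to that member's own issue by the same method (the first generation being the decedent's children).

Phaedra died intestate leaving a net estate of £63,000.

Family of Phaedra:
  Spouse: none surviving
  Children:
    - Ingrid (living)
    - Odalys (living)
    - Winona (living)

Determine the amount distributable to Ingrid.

Ingrid receives £21,000.

The entire £63,000 passes to the descendants.
That amount (£63,000) is divided into 3 shares of £21,000: Ingrid, Odalys, and Winona each take £21,000.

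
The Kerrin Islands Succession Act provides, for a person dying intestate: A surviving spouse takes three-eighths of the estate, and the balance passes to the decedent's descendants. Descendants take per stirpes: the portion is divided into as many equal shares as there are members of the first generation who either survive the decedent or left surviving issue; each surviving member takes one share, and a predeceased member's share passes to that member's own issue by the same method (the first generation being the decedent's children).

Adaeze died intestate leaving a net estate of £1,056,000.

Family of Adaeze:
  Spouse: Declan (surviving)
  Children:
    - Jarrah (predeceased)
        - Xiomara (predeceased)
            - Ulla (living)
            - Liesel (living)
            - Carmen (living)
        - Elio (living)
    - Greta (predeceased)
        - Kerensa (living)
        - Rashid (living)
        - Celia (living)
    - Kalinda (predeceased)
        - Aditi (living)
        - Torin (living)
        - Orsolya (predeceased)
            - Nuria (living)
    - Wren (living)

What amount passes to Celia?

Declan takes three-eighths of £1,056,000 = £396,000. The remaining £660,000 passes to the descendants.
The descendants' portion (£660,000) is divided into 4 shares of £165,000: Wren takes £165,000; Jarrah's £165,000 share passes to Jarrah's issue; Greta's £165,000 share passes to Greta's issue; Kalinda's £165,000 share passes to Kalinda's issue.
Jarrah's share (£165,000) is divided into 2 shares of £82,500: Elio takes £82,500; Xiomara's £82,500 share passes to Xiomara's issue.
Xiomara's share (£82,500) is divided into 3 shares of £27,500: Ulla, Liesel, and Carmen each take £27,500.
Greta's share (£165,000) is divided into 3 shares of £55,000: Kerensa, Rashid, and Celia each take £55,000.
Kalinda's share (£165,000) is divided into 3 shares of £55,000: Aditi and Torin each take £55,000; Orsolya's £55,000 share passes to Orsolya's issue.
Orsolya's share (£55,000) passes entirely to Nuria.

Celia receives £55,000.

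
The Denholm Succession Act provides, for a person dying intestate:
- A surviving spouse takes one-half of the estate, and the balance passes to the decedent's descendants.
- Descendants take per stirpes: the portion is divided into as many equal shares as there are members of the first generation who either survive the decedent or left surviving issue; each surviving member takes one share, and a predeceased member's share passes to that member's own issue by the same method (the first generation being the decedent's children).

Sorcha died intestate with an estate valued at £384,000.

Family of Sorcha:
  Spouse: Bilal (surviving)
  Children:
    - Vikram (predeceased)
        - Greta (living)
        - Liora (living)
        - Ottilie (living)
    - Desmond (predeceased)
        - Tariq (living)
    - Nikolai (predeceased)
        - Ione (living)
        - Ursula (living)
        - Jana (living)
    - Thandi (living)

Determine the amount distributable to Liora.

Bilal takes one-half of £384,000 = £192,000. The remaining £192,000 passes to the descendants.
The descendants' portion (£192,000) is divided into 4 shares of £48,000: Thandi takes £48,000; Vikram's £48,000 share passes to Vikram's issue; Desmond's £48,000 share passes to Desmond's issue; Nikolai's £48,000 share passes to Nikolai's issue.
Vikram's share (£48,000) is divided into 3 shares of £16,000: Greta, Liora, and Ottilie each take £16,000.
Desmond's share (£48,000) passes entirely to Tariq.
Nikolai's share (£48,000) is divided into 3 shares of £16,000: Ione, Ursula, and Jana each take £16,000.

Liora receives £16,000.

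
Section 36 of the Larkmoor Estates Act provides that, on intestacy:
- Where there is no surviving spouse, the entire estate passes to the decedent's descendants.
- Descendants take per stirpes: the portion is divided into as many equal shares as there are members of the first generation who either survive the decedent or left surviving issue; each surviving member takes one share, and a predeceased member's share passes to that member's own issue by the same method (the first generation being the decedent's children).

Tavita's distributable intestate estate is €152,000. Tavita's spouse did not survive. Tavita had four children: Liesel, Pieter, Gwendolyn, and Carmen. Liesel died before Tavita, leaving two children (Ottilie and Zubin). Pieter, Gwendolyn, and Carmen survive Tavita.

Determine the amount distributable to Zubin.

Zubin receives €19,000.

The entire €152,000 passes to the descendants.
That amount (€152,000) is divided into 4 shares of €38,000: Pieter, Gwendolyn, and Carmen each take €38,000; Liesel's €38,000 share passes to Liesel's issue.
Liesel's share (€38,000) is divided into 2 shares of €19,000: Ottilie and Zubin each take €19,000.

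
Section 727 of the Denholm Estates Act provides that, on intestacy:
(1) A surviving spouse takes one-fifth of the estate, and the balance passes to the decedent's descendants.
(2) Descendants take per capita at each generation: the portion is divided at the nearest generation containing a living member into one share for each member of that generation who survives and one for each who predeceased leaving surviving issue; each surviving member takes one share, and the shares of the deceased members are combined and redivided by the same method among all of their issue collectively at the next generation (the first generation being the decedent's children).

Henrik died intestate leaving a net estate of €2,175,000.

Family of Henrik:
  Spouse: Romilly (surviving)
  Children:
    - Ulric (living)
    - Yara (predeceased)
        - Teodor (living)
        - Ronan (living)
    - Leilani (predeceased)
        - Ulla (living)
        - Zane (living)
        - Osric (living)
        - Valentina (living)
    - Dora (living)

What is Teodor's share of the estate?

Teodor receives €145,000.

Romilly takes one-fifth of €2,175,000 = €435,000. The remaining €1,740,000 passes to the descendants.
The descendants' portion (€1,740,000) is divided at the children's generation into 4 shares of €435,000. Ulric and Dora each take €435,000. The 2 shares of the deceased (Yara and Leilani) are combined into a pool of €870,000.
That pool (€870,000) is divided at the grandchildren's generation equally among Teodor, Ronan, Ulla, Zane, Osric, and Valentina: €145,000 each.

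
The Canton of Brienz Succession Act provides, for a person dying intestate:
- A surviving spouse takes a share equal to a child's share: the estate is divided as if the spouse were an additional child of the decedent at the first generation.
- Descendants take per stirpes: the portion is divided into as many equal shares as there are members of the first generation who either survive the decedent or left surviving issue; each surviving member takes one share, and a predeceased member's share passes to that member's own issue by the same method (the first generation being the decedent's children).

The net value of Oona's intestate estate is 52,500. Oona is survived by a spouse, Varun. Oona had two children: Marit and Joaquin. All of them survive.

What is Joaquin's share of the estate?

The spouse counts as an additional share at the children's level, so there are 3 primary shares of 17,500. Varun takes one such share (17,500).
The children's combined portion (35,000) is divided into 2 shares of 17,500: Marit and Joaquin each take 17,500.

Joaquin receives 17,500.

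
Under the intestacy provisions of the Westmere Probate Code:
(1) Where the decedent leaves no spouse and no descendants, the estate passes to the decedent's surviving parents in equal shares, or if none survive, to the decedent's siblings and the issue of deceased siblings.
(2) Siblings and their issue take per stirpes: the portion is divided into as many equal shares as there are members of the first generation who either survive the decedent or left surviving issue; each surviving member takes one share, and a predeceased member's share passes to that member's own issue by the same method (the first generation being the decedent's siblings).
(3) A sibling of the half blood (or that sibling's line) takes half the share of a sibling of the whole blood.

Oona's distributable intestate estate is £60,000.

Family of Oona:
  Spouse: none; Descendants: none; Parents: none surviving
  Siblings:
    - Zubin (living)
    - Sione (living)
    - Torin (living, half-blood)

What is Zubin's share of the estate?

The entire £60,000 passes to the siblings and their issue.
Counting each half-blood sibling's line as half a unit, there are 5/2 units in £60,000, so one unit is £24,000. Whole-blood lines (Zubin and Sione) take £24,000 each; half-blood lines (Torin) take £12,000 each.

Zubin receives £24,000.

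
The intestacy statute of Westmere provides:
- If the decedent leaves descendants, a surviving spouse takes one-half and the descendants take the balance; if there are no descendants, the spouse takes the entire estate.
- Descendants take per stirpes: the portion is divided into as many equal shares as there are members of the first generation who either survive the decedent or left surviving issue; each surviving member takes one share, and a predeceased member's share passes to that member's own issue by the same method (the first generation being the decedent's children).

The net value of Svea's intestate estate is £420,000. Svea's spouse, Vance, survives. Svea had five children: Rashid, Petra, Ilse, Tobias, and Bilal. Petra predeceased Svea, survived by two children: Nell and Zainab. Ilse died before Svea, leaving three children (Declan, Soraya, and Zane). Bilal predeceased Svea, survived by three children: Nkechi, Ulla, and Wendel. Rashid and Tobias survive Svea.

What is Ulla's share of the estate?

Vance takes one-half of £420,000 = £210,000. The remaining £210,000 passes to the descendants.
The descendants' portion (£210,000) is divided into 5 shares of £42,000: Rashid and Tobias each take £42,000; Petra's £42,000 share passes to Petra's issue; Ilse's £42,000 share passes to Ilse's issue; Bilal's £42,000 share passes to Bilal's issue.
Petra's share (£42,000) is divided into 2 shares of £21,000: Nell and Zainab each take £21,000.
Ilse's share (£42,000) is divided into 3 shares of £14,000: Declan, Soraya, and Zane each take £14,000.
Bilal's share (£42,000) is divided into 3 shares of £14,000: Nkechi, Ulla, and Wendel each take £14,000.

Ulla receives £14,000.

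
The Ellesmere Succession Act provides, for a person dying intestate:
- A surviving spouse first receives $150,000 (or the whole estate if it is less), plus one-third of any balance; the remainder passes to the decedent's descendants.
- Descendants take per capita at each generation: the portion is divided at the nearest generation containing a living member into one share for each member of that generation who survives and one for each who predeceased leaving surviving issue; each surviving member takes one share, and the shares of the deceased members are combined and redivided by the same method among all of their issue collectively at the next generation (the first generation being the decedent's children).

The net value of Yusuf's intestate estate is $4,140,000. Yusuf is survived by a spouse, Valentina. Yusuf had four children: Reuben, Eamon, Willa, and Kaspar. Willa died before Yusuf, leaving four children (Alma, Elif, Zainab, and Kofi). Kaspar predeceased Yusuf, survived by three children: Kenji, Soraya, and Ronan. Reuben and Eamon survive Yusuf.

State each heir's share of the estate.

Valentina first takes $150,000, leaving a balance of $3,990,000. Valentina then takes one-third of the balance ($1,330,000), for a total of $1,480,000. The remaining $2,660,000 passes to the descendants.
The descendants' portion ($2,660,000) is divided at the children's generation into 4 shares of $665,000. Reuben and Eamon each take $665,000. The 2 shares of the deceased (Willa and Kaspar) are combined into a pool of $1,330,000.
That pool ($1,330,000) is divided at the grandchildren's generation equally among Alma, Elif, Zainab, Kofi, Kenji, Soraya, and Ronan: $190,000 each.

Valentina: $1,480,000; Reuben: $665,000; Eamon: $665,000; Alma: $190,000; Elif: $190,000; Zainab: $190,000; Kofi: $190,000; Kenji: $190,000; Soraya: $190,000; Ronan: $190,000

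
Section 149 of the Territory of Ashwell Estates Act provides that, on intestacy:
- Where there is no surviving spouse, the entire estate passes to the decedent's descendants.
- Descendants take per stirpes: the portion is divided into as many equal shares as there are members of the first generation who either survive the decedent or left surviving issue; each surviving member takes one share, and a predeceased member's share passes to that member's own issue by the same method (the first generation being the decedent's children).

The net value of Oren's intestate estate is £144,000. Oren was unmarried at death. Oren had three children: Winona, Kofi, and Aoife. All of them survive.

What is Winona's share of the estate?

Winona receives £48,000.

The entire £144,000 passes to the descendants.
That amount (£144,000) is divided into 3 shares of £48,000: Winona, Kofi, and Aoife each take £48,000.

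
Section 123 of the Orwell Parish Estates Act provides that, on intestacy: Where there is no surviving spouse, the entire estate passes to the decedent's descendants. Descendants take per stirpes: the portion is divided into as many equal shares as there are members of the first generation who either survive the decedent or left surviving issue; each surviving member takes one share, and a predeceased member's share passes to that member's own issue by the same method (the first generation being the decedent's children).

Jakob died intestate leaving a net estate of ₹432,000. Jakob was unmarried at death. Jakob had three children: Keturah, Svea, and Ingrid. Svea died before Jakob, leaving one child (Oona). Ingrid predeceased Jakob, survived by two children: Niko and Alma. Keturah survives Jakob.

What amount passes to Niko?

Niko receives ₹72,000.

The entire ₹432,000 passes to the descendants.
That amount (₹432,000) is divided into 3 shares of ₹144,000: Keturah takes ₹144,000; Svea's ₹144,000 share passes to Svea's issue; Ingrid's ₹144,000 share passes to Ingrid's issue.
Svea's share (₹144,000) passes entirely to Oona.
Ingrid's share (₹144,000) is divided into 2 shares of ₹72,000: Niko and Alma each take ₹72,000.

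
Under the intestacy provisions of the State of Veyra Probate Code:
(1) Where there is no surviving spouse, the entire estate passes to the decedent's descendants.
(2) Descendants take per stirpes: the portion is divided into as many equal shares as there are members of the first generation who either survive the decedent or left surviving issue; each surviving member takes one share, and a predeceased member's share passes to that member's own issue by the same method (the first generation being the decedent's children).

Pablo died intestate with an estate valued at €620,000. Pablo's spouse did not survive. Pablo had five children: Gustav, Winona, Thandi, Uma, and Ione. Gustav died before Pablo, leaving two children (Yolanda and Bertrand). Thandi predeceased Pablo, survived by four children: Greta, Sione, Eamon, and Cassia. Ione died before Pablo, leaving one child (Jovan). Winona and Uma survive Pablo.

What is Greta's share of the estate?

The entire €620,000 passes to the descendants.
That amount (€620,000) is divided into 5 shares of €124,000: Winona and Uma each take €124,000; Gustav's €124,000 share passes to Gustav's issue; Thandi's €124,000 share passes to Thandi's issue; Ione's €124,000 share passes to Ione's issue.
Gustav's share (€124,000) is divided into 2 shares of €62,000: Yolanda and Bertrand each take €62,000.
Thandi's share (€124,000) is divided into 4 shares of €31,000: Greta, Sione, Eamon, and Cassia each take €31,000.
Ione's share (€124,000) passes entirely to Jovan.

Greta receives €31,000.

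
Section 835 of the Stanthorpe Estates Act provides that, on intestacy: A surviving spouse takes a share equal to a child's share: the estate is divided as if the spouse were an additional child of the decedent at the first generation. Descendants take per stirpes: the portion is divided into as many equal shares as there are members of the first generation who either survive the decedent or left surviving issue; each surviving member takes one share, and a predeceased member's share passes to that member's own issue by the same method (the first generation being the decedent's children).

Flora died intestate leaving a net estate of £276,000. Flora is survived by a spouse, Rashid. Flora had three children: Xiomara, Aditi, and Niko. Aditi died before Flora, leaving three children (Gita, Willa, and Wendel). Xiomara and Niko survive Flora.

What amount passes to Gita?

Gita receives £23,000.

The spouse counts as an additional share at the children's level, so there are 4 primary shares of £69,000. Rashid takes one such share (£69,000).
The children's combined portion (£207,000) is divided into 3 shares of £69,000: Xiomara and Niko each take £69,000; Aditi's £69,000 share passes to Aditi's issue.
Aditi's share (£69,000) is divided into 3 shares of £23,000: Gita, Willa, and Wendel each take £23,000.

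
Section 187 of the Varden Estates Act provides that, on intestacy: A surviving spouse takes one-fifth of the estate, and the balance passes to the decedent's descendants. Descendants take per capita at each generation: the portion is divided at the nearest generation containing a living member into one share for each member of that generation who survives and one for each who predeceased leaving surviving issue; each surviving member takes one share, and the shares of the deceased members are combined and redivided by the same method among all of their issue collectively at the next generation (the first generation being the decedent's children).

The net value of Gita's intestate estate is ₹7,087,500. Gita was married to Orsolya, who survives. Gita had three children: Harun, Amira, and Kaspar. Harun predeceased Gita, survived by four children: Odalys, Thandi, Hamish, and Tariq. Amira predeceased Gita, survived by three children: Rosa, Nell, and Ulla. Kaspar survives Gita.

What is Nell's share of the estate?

Nell receives ₹540,000.

Orsolya takes one-fifth of ₹7,087,500 = ₹1,417,500. The remaining ₹5,670,000 passes to the descendants.
The descendants' portion (₹5,670,000) is divided at the children's generation into 3 shares of ₹1,890,000. Kaspar takes ₹1,890,000. The 2 shares of the deceased (Harun and Amira) are combined into a pool of ₹3,780,000.
That pool (₹3,780,000) is divided at the grandchildren's generation equally among Odalys, Thandi, Hamish, Tariq, Rosa, Nell, and Ulla: ₹540,000 each.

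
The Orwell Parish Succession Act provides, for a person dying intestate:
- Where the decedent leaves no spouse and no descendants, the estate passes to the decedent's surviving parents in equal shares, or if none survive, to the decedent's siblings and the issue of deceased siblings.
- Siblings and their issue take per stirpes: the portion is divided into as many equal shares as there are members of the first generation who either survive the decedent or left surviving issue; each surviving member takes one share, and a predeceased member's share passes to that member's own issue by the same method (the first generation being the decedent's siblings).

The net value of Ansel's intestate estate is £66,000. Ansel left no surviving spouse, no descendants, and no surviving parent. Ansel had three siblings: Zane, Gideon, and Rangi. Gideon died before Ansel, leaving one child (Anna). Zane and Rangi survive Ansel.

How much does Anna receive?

The entire £66,000 passes to the siblings and their issue.
That amount (£66,000) is divided into 3 shares of £22,000: Zane and Rangi each take £22,000; Gideon's £22,000 share passes to Gideon's issue.
Gideon's share (£22,000) passes entirely to Anna.

Anna receives £22,000.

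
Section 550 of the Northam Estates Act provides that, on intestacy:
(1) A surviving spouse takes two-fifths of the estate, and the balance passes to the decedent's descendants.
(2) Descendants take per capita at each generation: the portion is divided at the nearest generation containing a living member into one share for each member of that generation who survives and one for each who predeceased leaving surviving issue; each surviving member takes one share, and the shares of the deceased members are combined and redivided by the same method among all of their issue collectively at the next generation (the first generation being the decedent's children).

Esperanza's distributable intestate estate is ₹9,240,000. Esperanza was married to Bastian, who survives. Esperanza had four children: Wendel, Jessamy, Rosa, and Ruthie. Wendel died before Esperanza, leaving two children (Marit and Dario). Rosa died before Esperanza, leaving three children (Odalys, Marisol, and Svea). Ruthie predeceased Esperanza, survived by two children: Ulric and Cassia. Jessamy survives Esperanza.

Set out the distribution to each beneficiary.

Bastian takes two-fifths of ₹9,240,000 = ₹3,696,000. The remaining ₹5,544,000 passes to the descendants.
The descendants' portion (₹5,544,000) is divided at the children's generation into 4 shares of ₹1,386,000. Jessamy takes ₹1,386,000. The 3 shares of the deceased (Wendel, Rosa, and Ruthie) are combined into a pool of ₹4,158,000.
That pool (₹4,158,000) is divided at the grandchildren's generation equally among Marit, Dario, Odalys, Marisol, Svea, Ulric, and Cassia: ₹594,000 each.

Bastian: ₹3,696,000; Marit: ₹594,000; Dario: ₹594,000; Jessamy: ₹1,386,000; Odalys: ₹594,000; Marisol: ₹594,000; Svea: ₹594,000; Ulric: ₹594,000; Cassia: ₹594,000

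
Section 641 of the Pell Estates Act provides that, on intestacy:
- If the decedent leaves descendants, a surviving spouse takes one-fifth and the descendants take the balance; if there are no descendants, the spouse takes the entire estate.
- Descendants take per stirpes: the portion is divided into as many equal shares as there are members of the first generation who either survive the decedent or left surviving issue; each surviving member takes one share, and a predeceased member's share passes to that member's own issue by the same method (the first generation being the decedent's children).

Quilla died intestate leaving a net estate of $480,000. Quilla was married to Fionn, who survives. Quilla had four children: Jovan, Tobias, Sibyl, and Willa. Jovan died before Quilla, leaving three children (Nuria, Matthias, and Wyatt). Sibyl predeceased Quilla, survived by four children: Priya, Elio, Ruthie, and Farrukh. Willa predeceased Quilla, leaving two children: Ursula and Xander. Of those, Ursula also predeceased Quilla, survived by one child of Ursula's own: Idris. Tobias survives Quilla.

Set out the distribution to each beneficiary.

Fionn takes one-fifth of $480,000 = $96,000. The remaining $384,000 passes to the descendants.
The descendants' portion ($384,000) is divided into 4 shares of $96,000: Tobias takes $96,000; Jovan's $96,000 share passes to Jovan's issue; Sibyl's $96,000 share passes to Sibyl's issue; Willa's $96,000 share passes to Willa's issue.
Jovan's share ($96,000) is divided into 3 shares of $32,000: Nuria, Matthias, and Wyatt each take $32,000.
Sibyl's share ($96,000) is divided into 4 shares of $24,000: Priya, Elio, Ruthie, and Farrukh each take $24,000.
Willa's share ($96,000) is divided into 2 shares of $48,000: Xander takes $48,000; Ursula's $48,000 share passes to Ursula's issue.
Ursula's share ($48,000) passes entirely to Idris.

Fionn: $96,000; Nuria: $32,000; Matthias: $32,000; Wyatt: $32,000; Tobias: $96,000; Priya: $24,000; Elio: $24,000; Ruthie: $24,000; Farrukh: $24,000; Idris: $48,000; Xander: $48,000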